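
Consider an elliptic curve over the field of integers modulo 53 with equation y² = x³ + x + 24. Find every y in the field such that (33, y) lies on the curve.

22, 31

x³ + 1x + 24 = 35994 ≡ 7 (mod 53).
Square roots of 7 mod 53: 22 and 31 (since 22² = 484 ≡ 7).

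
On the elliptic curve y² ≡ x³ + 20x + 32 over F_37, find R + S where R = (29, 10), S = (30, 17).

(27, 4)

(29, 10) + (30, 17). λ = (17 - 10)/(30 - 29) ≡ 7/1 mod 37. 1⁻¹ ≡ 1 (mod 37), so λ ≡ 7.
  x = λ² - 29 - 30 = 49 - 59 ≡ 27; y = λ·(29 - 27) - 10 ≡ 4. → (27, 4)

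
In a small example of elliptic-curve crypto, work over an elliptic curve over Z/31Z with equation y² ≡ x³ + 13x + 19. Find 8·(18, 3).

(24, 22)

Write G = (18, 3).
Double-and-add on 8 = (1000)₂. Start with G = (18, 3) for the leading 1-bit.
double: tangent at (18, 3): λ = (3·18² + 13)/(2·3) ≡ 24/6. 6⁻¹ ≡ 26 (mod 31), so λ ≡ 24·26 ≡ 4.
  x = λ² - 18 - 18 = 16 - 36 ≡ 11; y = λ·(18 - 11) - 3 ≡ 25. → (11, 25)
double: tangent at (11, 25): λ = (3·11² + 13)/(2·25) ≡ 4/19. 19⁻¹ ≡ 18 (mod 31), so λ ≡ 4·18 ≡ 10.
  x = λ² - 11 - 11 = 100 - 22 ≡ 16; y = λ·(11 - 16) - 25 ≡ 18. → (16, 18)
double: tangent at (16, 18): λ = (3·16² + 13)/(2·18) ≡ 6/5. 5⁻¹ ≡ 25 (mod 31), so λ ≡ 6·25 ≡ 26.
  x = λ² - 16 - 16 = 676 - 32 ≡ 24; y = λ·(16 - 24) - 18 ≡ 22. → (24, 22)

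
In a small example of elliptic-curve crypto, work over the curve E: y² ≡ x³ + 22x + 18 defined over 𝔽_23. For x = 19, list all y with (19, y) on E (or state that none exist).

x³ + 22x + 18 = 7295 ≡ 4 (mod 23).
Square roots of 4 mod 23: 2 and 21 (since 2² = 4 ≡ 4).

2, 21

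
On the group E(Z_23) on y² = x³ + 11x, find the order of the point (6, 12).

12

2P: tangent at (6, 12): λ = (3·6² + 11)/(2·12) ≡ 4/1. 1⁻¹ ≡ 1 (mod 23) since 1·1 = 1 ≡ 1, so λ ≡ 4·1 ≡ 4.
  x = λ² - 6 - 6 = 16 - 12 ≡ 4; y = λ·(6 - 4) - 12 ≡ 19. → (4, 19)
3P: (4, 19) + (6, 12). λ = (12 - 19)/(6 - 4) ≡ 16/2 mod 23. 2⁻¹ ≡ 12 (mod 23), so λ ≡ 8.
  x = λ² - 4 - 6 = 64 - 10 ≡ 8; y = λ·(4 - 8) - 19 ≡ 18. → (8, 18)
4P: (8, 18) + (6, 12). λ = (12 - 18)/(6 - 8) ≡ 17/21 mod 23. 21⁻¹ ≡ 11 (mod 23), so λ ≡ 3.
  x = λ² - 8 - 6 = 9 - 14 ≡ 18; y = λ·(8 - 18) - 18 ≡ 21. → (18, 21)
5P: (18, 21) + (6, 12). λ = (12 - 21)/(6 - 18) ≡ 14/11 mod 23. 11⁻¹ ≡ 21 (mod 23), so λ ≡ 18.
  x = λ² - 18 - 6 = 324 - 24 ≡ 1; y = λ·(18 - 1) - 21 ≡ 9. → (1, 9)
6P: (1, 9) + (6, 12). λ = (12 - 9)/(6 - 1) ≡ 3/5 mod 23. 5⁻¹ ≡ 14 (mod 23) since 5·14 = 70 ≡ 1, so λ ≡ 19.
  x = λ² - 1 - 6 = 361 - 7 ≡ 9; y = λ·(1 - 9) - 9 ≡ 0. → (9, 0)
7P: (9, 0) + (6, 12). λ = (12 - 0)/(6 - 9) ≡ 12/20 mod 23. 20⁻¹ ≡ 15 (mod 23), so λ ≡ 19.
  x = λ² - 9 - 6 = 361 - 15 ≡ 1; y = λ·(9 - 1) - 0 ≡ 14. → (1, 14)
8P: (1, 14) + (6, 12). λ = (12 - 14)/(6 - 1) ≡ 21/5 mod 23. 5⁻¹ ≡ 14 (mod 23), so λ ≡ 18.
  x = λ² - 1 - 6 = 324 - 7 ≡ 18; y = λ·(1 - 18) - 14 ≡ 2. → (18, 2)
9P: (18, 2) + (6, 12). λ = (12 - 2)/(6 - 18) ≡ 10/11 mod 23. 11⁻¹ ≡ 21 (mod 23) since 11·21 = 231 ≡ 1, so λ ≡ 3.
  x = λ² - 18 - 6 = 9 - 24 ≡ 8; y = λ·(18 - 8) - 2 ≡ 5. → (8, 5)
10P: (8, 5) + (6, 12). λ = (12 - 5)/(6 - 8) ≡ 7/21 mod 23. 21⁻¹ ≡ 11 (mod 23), so λ ≡ 8.
  x = λ² - 8 - 6 = 64 - 14 ≡ 4; y = λ·(8 - 4) - 5 ≡ 4. → (4, 4)
11P: (4, 4) + (6, 12). λ = (12 - 4)/(6 - 4) ≡ 8/2 mod 23. 2⁻¹ ≡ 12 (mod 23) since 2·12 = 24 ≡ 1, so λ ≡ 4.
  x = λ² - 4 - 6 = 16 - 10 ≡ 6; y = λ·(4 - 6) - 4 ≡ 11. → (6, 11)
12P: (6, 11) + (6, 12): same x and y₁ ≡ -y₂, so the sum is the point at infinity.
12P = the point at infinity, so the order is 12.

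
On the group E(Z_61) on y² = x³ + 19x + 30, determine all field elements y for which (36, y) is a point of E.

x³ + 19x + 30 = 47370 ≡ 34 (mod 61).
Square roots of 34 mod 61: 20 and 41 (since 20² = 400 ≡ 34).

20, 41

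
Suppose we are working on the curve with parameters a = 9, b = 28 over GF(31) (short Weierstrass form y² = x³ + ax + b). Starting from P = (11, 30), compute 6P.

Repeated addition: build up to 6P.
2P: tangent at (11, 30): λ = (3·11² + 9)/(2·30) ≡ 0/29. 29⁻¹ ≡ 15 (mod 31), so λ ≡ 0·15 ≡ 0.
  x = λ² - 11 - 11 = 0 - 22 ≡ 9; y = λ·(11 - 9) - 30 ≡ 1. → (9, 1)
3P: (9, 1) + (11, 30). λ = (30 - 1)/(11 - 9) ≡ 29/2 mod 31. 2⁻¹ ≡ 16 (mod 31), so λ ≡ 30.
  x = λ² - 9 - 11 = 900 - 20 ≡ 12; y = λ·(9 - 12) - 1 ≡ 2. → (12, 2)
4P: (12, 2) + (11, 30). λ = (30 - 2)/(11 - 12) ≡ 28/30 mod 31. 30⁻¹ ≡ 30 (mod 31), so λ ≡ 3.
  x = λ² - 12 - 11 = 9 - 23 ≡ 17; y = λ·(12 - 17) - 2 ≡ 14. → (17, 14)
5P: (17, 14) + (11, 30). λ = (30 - 14)/(11 - 17) ≡ 16/25 mod 31. 25⁻¹ ≡ 5 (mod 31), so λ ≡ 18.
  x = λ² - 17 - 11 = 324 - 28 ≡ 17; y = λ·(17 - 17) - 14 ≡ 17. → (17, 17)
6P: (17, 17) + (11, 30). λ = (30 - 17)/(11 - 17) ≡ 13/25 mod 31. 25⁻¹ ≡ 5 (mod 31), so λ ≡ 3.
  x = λ² - 17 - 11 = 9 - 28 ≡ 12; y = λ·(17 - 12) - 17 ≡ 29. → (12, 29)

(12, 29)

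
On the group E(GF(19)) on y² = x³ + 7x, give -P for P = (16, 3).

(16, 16)

-(16, 3) = (16, -3 mod 19) = (16, 16).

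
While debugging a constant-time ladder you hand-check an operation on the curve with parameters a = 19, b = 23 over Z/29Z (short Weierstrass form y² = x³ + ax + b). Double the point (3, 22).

(19, 14)

tangent at (3, 22): λ = (3·3² + 19)/(2·22) ≡ 17/15. 15⁻¹ ≡ 2 (mod 29), so λ ≡ 17·2 ≡ 5.
  x = λ² - 3 - 3 = 25 - 6 ≡ 19; y = λ·(3 - 19) - 22 ≡ 14. → (19, 14)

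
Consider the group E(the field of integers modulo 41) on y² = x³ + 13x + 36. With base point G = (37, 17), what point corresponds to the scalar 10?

Repeated addition: build up to 10G.
2G: tangent at (37, 17): λ = (3·37² + 13)/(2·17) ≡ 20/34. 34⁻¹ ≡ 35 (mod 41) since 34·35 = 1190 ≡ 1, so λ ≡ 20·35 ≡ 3.
  x = λ² - 37 - 37 = 9 - 74 ≡ 17; y = λ·(37 - 17) - 17 ≡ 2. → (17, 2)
3G: (17, 2) + (37, 17). λ = (17 - 2)/(37 - 17) ≡ 15/20 mod 41. 20⁻¹ ≡ 39 (mod 41), so λ ≡ 11.
  x = λ² - 17 - 37 = 121 - 54 ≡ 26; y = λ·(17 - 26) - 2 ≡ 22. → (26, 22)
4G: (26, 22) + (37, 17). λ = (17 - 22)/(37 - 26) ≡ 36/11 mod 41. 11⁻¹ ≡ 15 (mod 41) since 11·15 = 165 ≡ 1, so λ ≡ 7.
  x = λ² - 26 - 37 = 49 - 63 ≡ 27; y = λ·(26 - 27) - 22 ≡ 12. → (27, 12)
5G: (27, 12) + (37, 17). λ = (17 - 12)/(37 - 27) ≡ 5/10 mod 41. 10⁻¹ ≡ 37 (mod 41), so λ ≡ 21.
  x = λ² - 27 - 37 = 441 - 64 ≡ 8; y = λ·(27 - 8) - 12 ≡ 18. → (8, 18)
6G: (8, 18) + (37, 17). λ = (17 - 18)/(37 - 8) ≡ 40/29 mod 41. 29⁻¹ ≡ 17 (mod 41), so λ ≡ 24.
  x = λ² - 8 - 37 = 576 - 45 ≡ 39; y = λ·(8 - 39) - 18 ≡ 17. → (39, 17)
7G: (39, 17) + (37, 17). λ = (17 - 17)/(37 - 39) ≡ 0/39 mod 41. 39⁻¹ ≡ 20 (mod 41) since 39·20 = 780 ≡ 1, so λ ≡ 0.
  x = λ² - 39 - 37 = 0 - 76 ≡ 6; y = λ·(39 - 6) - 17 ≡ 24. → (6, 24)
8G: (6, 24) + (37, 17). λ = (17 - 24)/(37 - 6) ≡ 34/31 mod 41. 31⁻¹ ≡ 4 (mod 41), so λ ≡ 13.
  x = λ² - 6 - 37 = 169 - 43 ≡ 3; y = λ·(6 - 3) - 24 ≡ 15. → (3, 15)
9G: (3, 15) + (37, 17). λ = (17 - 15)/(37 - 3) ≡ 2/34 mod 41. 34⁻¹ ≡ 35 (mod 41), so λ ≡ 29.
  x = λ² - 3 - 37 = 841 - 40 ≡ 22; y = λ·(3 - 22) - 15 ≡ 8. → (22, 8)
10G: (22, 8) + (37, 17). λ = (17 - 8)/(37 - 22) ≡ 9/15 mod 41. 15⁻¹ ≡ 11 (mod 41), so λ ≡ 17.
  x = λ² - 22 - 37 = 289 - 59 ≡ 25; y = λ·(22 - 25) - 8 ≡ 23. → (25, 23)

(25, 23)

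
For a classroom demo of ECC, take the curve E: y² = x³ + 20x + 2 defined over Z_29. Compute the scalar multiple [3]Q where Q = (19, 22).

(11, 25)

Repeated addition: build up to 3Q.
2Q: tangent at (19, 22): λ = (3·19² + 20)/(2·22) ≡ 1/15. 15⁻¹ ≡ 2 (mod 29) since 15·2 = 30 ≡ 1, so λ ≡ 1·2 ≡ 2.
  x = λ² - 19 - 19 = 4 - 38 ≡ 24; y = λ·(19 - 24) - 22 ≡ 26. → (24, 26)
3Q: (24, 26) + (19, 22). λ = (22 - 26)/(19 - 24) ≡ 25/24 mod 29. 24⁻¹ ≡ 23 (mod 29) since 24·23 = 552 ≡ 1, so λ ≡ 24.
  x = λ² - 24 - 19 = 576 - 43 ≡ 11; y = λ·(24 - 11) - 26 ≡ 25. → (11, 25)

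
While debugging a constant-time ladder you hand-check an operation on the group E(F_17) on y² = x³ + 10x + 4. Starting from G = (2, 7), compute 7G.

Double-and-add on 7 = (111)₂. Start with G = (2, 7) for the leading 1-bit.
double: tangent at (2, 7): λ = (3·2² + 10)/(2·7) ≡ 5/14. 14⁻¹ ≡ 11 (mod 17) since 14·11 = 154 ≡ 1, so λ ≡ 5·11 ≡ 4.
  x = λ² - 2 - 2 = 16 - 4 ≡ 12; y = λ·(2 - 12) - 7 ≡ 4. → (12, 4)
add G: (12, 4) + (2, 7). λ = (7 - 4)/(2 - 12) ≡ 3/7 mod 17. 7⁻¹ ≡ 5 (mod 17), so λ ≡ 15.
  x = λ² - 12 - 2 = 225 - 14 ≡ 7; y = λ·(12 - 7) - 4 ≡ 3. → (7, 3)
double: tangent at (7, 3): λ = (3·7² + 10)/(2·3) ≡ 4/6. 6⁻¹ ≡ 3 (mod 17), so λ ≡ 4·3 ≡ 12.
  x = λ² - 7 - 7 = 144 - 14 ≡ 11; y = λ·(7 - 11) - 3 ≡ 0. → (11, 0)
add G: (11, 0) + (2, 7). λ = (7 - 0)/(2 - 11) ≡ 7/8 mod 17. 8⁻¹ ≡ 15 (mod 17) since 8·15 = 120 ≡ 1, so λ ≡ 3.
  x = λ² - 11 - 2 = 9 - 13 ≡ 13; y = λ·(11 - 13) - 0 ≡ 11. → (13, 11)

(13, 11)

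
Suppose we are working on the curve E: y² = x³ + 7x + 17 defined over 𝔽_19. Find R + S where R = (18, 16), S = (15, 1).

(18, 16) + (15, 1). λ = (1 - 16)/(15 - 18) ≡ 4/16 mod 19. 16⁻¹ ≡ 6 (mod 19) since 16·6 = 96 ≡ 1, so λ ≡ 5.
  x = λ² - 18 - 15 = 25 - 33 ≡ 11; y = λ·(18 - 11) - 16 ≡ 0. → (11, 0)

(11, 0)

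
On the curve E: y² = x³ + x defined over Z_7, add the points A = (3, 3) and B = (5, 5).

(3, 3) + (5, 5). λ = (5 - 3)/(5 - 3) ≡ 2/2 mod 7. 2⁻¹ ≡ 4 (mod 7) since 2·4 = 8 ≡ 1, so λ ≡ 1.
  x = λ² - 3 - 5 = 1 - 8 ≡ 0; y = λ·(3 - 0) - 3 ≡ 0. → (0, 0)

(0, 0)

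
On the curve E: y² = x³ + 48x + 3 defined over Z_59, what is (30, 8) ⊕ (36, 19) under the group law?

(57, 31)

(30, 8) + (36, 19). λ = (19 - 8)/(36 - 30) ≡ 11/6 mod 59. 6⁻¹ ≡ 10 (mod 59) since 6·10 = 60 ≡ 1, so λ ≡ 51.
  x = λ² - 30 - 36 = 2601 - 66 ≡ 57; y = λ·(30 - 57) - 8 ≡ 31. → (57, 31)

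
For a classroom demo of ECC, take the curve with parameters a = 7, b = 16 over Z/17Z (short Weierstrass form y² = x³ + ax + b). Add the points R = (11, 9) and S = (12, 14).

(11, 9) + (12, 14). λ = (14 - 9)/(12 - 11) ≡ 5/1 mod 17. 1⁻¹ ≡ 1 (mod 17), so λ ≡ 5.
  x = λ² - 11 - 12 = 25 - 23 ≡ 2; y = λ·(11 - 2) - 9 ≡ 2. → (2, 2)

(2, 2)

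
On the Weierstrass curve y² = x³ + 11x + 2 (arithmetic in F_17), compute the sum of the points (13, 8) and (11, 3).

(12, 3)

(13, 8) + (11, 3). λ = (3 - 8)/(11 - 13) ≡ 12/15 mod 17. 15⁻¹ ≡ 8 (mod 17), so λ ≡ 11.
  x = λ² - 13 - 11 = 121 - 24 ≡ 12; y = λ·(13 - 12) - 8 ≡ 3. → (12, 3)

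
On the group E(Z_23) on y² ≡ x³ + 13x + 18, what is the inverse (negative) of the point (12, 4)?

(12, 19)

-(12, 4) = (12, -4 mod 23) = (12, 19).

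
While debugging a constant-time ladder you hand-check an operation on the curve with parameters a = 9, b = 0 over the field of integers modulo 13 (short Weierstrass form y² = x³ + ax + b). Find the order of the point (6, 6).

2P: tangent at (6, 6): λ = (3·6² + 9)/(2·6) ≡ 0/12. 12⁻¹ ≡ 12 (mod 13) since 12·12 = 144 ≡ 1, so λ ≡ 0·12 ≡ 0.
  x = λ² - 6 - 6 = 0 - 12 ≡ 1; y = λ·(6 - 1) - 6 ≡ 7. → (1, 7)
3P: (1, 7) + (6, 6). λ = (6 - 7)/(6 - 1) ≡ 12/5 mod 13. 5⁻¹ ≡ 8 (mod 13) since 5·8 = 40 ≡ 1, so λ ≡ 5.
  x = λ² - 1 - 6 = 25 - 7 ≡ 5; y = λ·(1 - 5) - 7 ≡ 12. → (5, 12)
4P: (5, 12) + (6, 6). λ = (6 - 12)/(6 - 5) ≡ 7/1 mod 13. 1⁻¹ ≡ 1 (mod 13) since 1·1 = 1 ≡ 1, so λ ≡ 7.
  x = λ² - 5 - 6 = 49 - 11 ≡ 12; y = λ·(5 - 12) - 12 ≡ 4. → (12, 4)
5P: (12, 4) + (6, 6). λ = (6 - 4)/(6 - 12) ≡ 2/7 mod 13. 7⁻¹ ≡ 2 (mod 13) since 7·2 = 14 ≡ 1, so λ ≡ 4.
  x = λ² - 12 - 6 = 16 - 18 ≡ 11; y = λ·(12 - 11) - 4 ≡ 0. → (11, 0)
6P: (11, 0) + (6, 6). λ = (6 - 0)/(6 - 11) ≡ 6/8 mod 13. 8⁻¹ ≡ 5 (mod 13), so λ ≡ 4.
  x = λ² - 11 - 6 = 16 - 17 ≡ 12; y = λ·(11 - 12) - 0 ≡ 9. → (12, 9)
7P: (12, 9) + (6, 6). λ = (6 - 9)/(6 - 12) ≡ 10/7 mod 13. 7⁻¹ ≡ 2 (mod 13), so λ ≡ 7.
  x = λ² - 12 - 6 = 49 - 18 ≡ 5; y = λ·(12 - 5) - 9 ≡ 1. → (5, 1)
8P: (5, 1) + (6, 6). λ = (6 - 1)/(6 - 5) ≡ 5/1 mod 13. 1⁻¹ ≡ 1 (mod 13) since 1·1 = 1 ≡ 1, so λ ≡ 5.
  x = λ² - 5 - 6 = 25 - 11 ≡ 1; y = λ·(5 - 1) - 1 ≡ 6. → (1, 6)
9P: (1, 6) + (6, 6). λ = (6 - 6)/(6 - 1) ≡ 0/5 mod 13. 5⁻¹ ≡ 8 (mod 13) since 5·8 = 40 ≡ 1, so λ ≡ 0.
  x = λ² - 1 - 6 = 0 - 7 ≡ 6; y = λ·(1 - 6) - 6 ≡ 7. → (6, 7)
10P: (6, 7) + (6, 6): same x and y₁ ≡ -y₂, so the sum is O.
10P = O, so the order is 10.

10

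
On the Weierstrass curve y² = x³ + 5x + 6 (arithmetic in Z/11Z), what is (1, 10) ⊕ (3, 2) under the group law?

(1, 1)

(1, 10) + (3, 2). λ = (2 - 10)/(3 - 1) ≡ 3/2 mod 11. 2⁻¹ ≡ 6 (mod 11), so λ ≡ 7.
  x = λ² - 1 - 3 = 49 - 4 ≡ 1; y = λ·(1 - 1) - 10 ≡ 1. → (1, 1)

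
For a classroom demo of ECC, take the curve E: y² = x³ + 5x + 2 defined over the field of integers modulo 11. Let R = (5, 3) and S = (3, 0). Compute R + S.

(5, 3) + (3, 0). λ = (0 - 3)/(3 - 5) ≡ 8/9 mod 11. 9⁻¹ ≡ 5 (mod 11), so λ ≡ 7.
  x = λ² - 5 - 3 = 49 - 8 ≡ 8; y = λ·(5 - 8) - 3 ≡ 9. → (8, 9)

(8, 9)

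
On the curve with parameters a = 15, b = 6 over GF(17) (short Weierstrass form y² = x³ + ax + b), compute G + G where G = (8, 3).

tangent at (8, 3): λ = (3·8² + 15)/(2·3) ≡ 3/6. 6⁻¹ ≡ 3 (mod 17) since 6·3 = 18 ≡ 1, so λ ≡ 3·3 ≡ 9.
  x = λ² - 8 - 8 = 81 - 16 ≡ 14; y = λ·(8 - 14) - 3 ≡ 11. → (14, 11)

(14, 11)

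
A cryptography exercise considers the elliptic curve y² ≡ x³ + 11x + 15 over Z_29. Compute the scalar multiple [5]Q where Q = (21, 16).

Double-and-add on 5 = (101)₂. Start with Q = (21, 16) for the leading 1-bit.
double: tangent at (21, 16): λ = (3·21² + 11)/(2·16) ≡ 0/3. 3⁻¹ ≡ 10 (mod 29), so λ ≡ 0·10 ≡ 0.
  x = λ² - 21 - 21 = 0 - 42 ≡ 16; y = λ·(21 - 16) - 16 ≡ 13. → (16, 13)
double: tangent at (16, 13): λ = (3·16² + 11)/(2·13) ≡ 25/26. 26⁻¹ ≡ 19 (mod 29), so λ ≡ 25·19 ≡ 11.
  x = λ² - 16 - 16 = 121 - 32 ≡ 2; y = λ·(16 - 2) - 13 ≡ 25. → (2, 25)
add Q: (2, 25) + (21, 16). λ = (16 - 25)/(21 - 2) ≡ 20/19 mod 29. 19⁻¹ ≡ 26 (mod 29) since 19·26 = 494 ≡ 1, so λ ≡ 27.
  x = λ² - 2 - 21 = 729 - 23 ≡ 10; y = λ·(2 - 10) - 25 ≡ 20. → (10, 20)

(10, 20)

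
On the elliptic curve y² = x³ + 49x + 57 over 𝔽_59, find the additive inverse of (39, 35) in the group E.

-(39, 35) = (39, -35 mod 59) = (39, 24).

(39, 24)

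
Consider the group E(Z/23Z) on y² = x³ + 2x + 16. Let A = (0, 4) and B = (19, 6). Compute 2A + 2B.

First 2A:
Repeated addition: build up to 2A.
2A: tangent at (0, 4): λ = (3·0² + 2)/(2·4) ≡ 2/8. 8⁻¹ ≡ 3 (mod 23), so λ ≡ 2·3 ≡ 6.
  x = λ² - 0 - 0 = 36 - 0 ≡ 13; y = λ·(0 - 13) - 4 ≡ 10. → (13, 10)
2A = (13, 10).
Next 2B:
Repeated addition: build up to 2B.
2B: tangent at (19, 6): λ = (3·19² + 2)/(2·6) ≡ 4/12. 12⁻¹ ≡ 2 (mod 23) since 12·2 = 24 ≡ 1, so λ ≡ 4·2 ≡ 8.
  x = λ² - 19 - 19 = 64 - 38 ≡ 3; y = λ·(19 - 3) - 6 ≡ 7. → (3, 7)
2B = (3, 7).
Finally 2A + 2B:
(13, 10) + (3, 7). λ = (7 - 10)/(3 - 13) ≡ 20/13 mod 23. 13⁻¹ ≡ 16 (mod 23), so λ ≡ 21.
  x = λ² - 13 - 3 = 441 - 16 ≡ 11; y = λ·(13 - 11) - 10 ≡ 9. → (11, 9)

(11, 9)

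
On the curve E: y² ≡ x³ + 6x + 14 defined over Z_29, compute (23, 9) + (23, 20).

The two points share x = 23 and their y-coordinates satisfy 9 + 20 ≡ 0 (mod 29), so they are inverses. Their sum is 𝒪.

O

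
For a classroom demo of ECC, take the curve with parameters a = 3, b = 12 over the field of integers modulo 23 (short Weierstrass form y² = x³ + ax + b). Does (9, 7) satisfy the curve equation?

no

y² = 7² ≡ 3; x³ + 3x + 12 = 768 ≡ 9 (mod 23). 3 ≠ 9.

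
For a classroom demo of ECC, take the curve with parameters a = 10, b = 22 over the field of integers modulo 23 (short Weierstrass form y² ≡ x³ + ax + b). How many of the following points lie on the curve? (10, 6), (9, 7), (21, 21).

0

(10, 6): 6² ≡ 13, rhs ≡ 18 → off.
(9, 7): 7² ≡ 3, rhs ≡ 13 → off.
(21, 21): 21² ≡ 4, rhs ≡ 17 → off.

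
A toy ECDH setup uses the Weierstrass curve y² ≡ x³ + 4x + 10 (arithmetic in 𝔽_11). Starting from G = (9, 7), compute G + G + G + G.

Double-and-add on 4 = (100)₂. Start with G = (9, 7) for the leading 1-bit.
double: tangent at (9, 7): λ = (3·9² + 4)/(2·7) ≡ 5/3. 3⁻¹ ≡ 4 (mod 11), so λ ≡ 5·4 ≡ 9.
  x = λ² - 9 - 9 = 81 - 18 ≡ 8; y = λ·(9 - 8) - 7 ≡ 2. → (8, 2)
double: tangent at (8, 2): λ = (3·8² + 4)/(2·2) ≡ 9/4. 4⁻¹ ≡ 3 (mod 11) since 4·3 = 12 ≡ 1, so λ ≡ 9·3 ≡ 5.
  x = λ² - 8 - 8 = 25 - 16 ≡ 9; y = λ·(8 - 9) - 2 ≡ 4. → (9, 4)

(9, 4)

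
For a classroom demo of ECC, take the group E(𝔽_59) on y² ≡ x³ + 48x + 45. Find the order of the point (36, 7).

12

2P: tangent at (36, 7): λ = (3·36² + 48)/(2·7) ≡ 42/14. 14⁻¹ ≡ 38 (mod 59), so λ ≡ 42·38 ≡ 3.
  x = λ² - 36 - 36 = 9 - 72 ≡ 55; y = λ·(36 - 55) - 7 ≡ 54. → (55, 54)
3P: (55, 54) + (36, 7). λ = (7 - 54)/(36 - 55) ≡ 12/40 mod 59. 40⁻¹ ≡ 31 (mod 59), so λ ≡ 18.
  x = λ² - 55 - 36 = 324 - 91 ≡ 56; y = λ·(55 - 56) - 54 ≡ 46. → (56, 46)
4P: (56, 46) + (36, 7). λ = (7 - 46)/(36 - 56) ≡ 20/39 mod 59. 39⁻¹ ≡ 56 (mod 59), so λ ≡ 58.
  x = λ² - 56 - 36 = 3364 - 92 ≡ 27; y = λ·(56 - 27) - 46 ≡ 43. → (27, 43)
5P: (27, 43) + (36, 7). λ = (7 - 43)/(36 - 27) ≡ 23/9 mod 59. 9⁻¹ ≡ 46 (mod 59), so λ ≡ 55.
  x = λ² - 27 - 36 = 3025 - 63 ≡ 12; y = λ·(27 - 12) - 43 ≡ 15. → (12, 15)
6P: (12, 15) + (36, 7). λ = (7 - 15)/(36 - 12) ≡ 51/24 mod 59. 24⁻¹ ≡ 32 (mod 59), so λ ≡ 39.
  x = λ² - 12 - 36 = 1521 - 48 ≡ 57; y = λ·(12 - 57) - 15 ≡ 0. → (57, 0)
7P: (57, 0) + (36, 7). λ = (7 - 0)/(36 - 57) ≡ 7/38 mod 59. 38⁻¹ ≡ 14 (mod 59), so λ ≡ 39.
  x = λ² - 57 - 36 = 1521 - 93 ≡ 12; y = λ·(57 - 12) - 0 ≡ 44. → (12, 44)
8P: (12, 44) + (36, 7). λ = (7 - 44)/(36 - 12) ≡ 22/24 mod 59. 24⁻¹ ≡ 32 (mod 59) since 24·32 = 768 ≡ 1, so λ ≡ 55.
  x = λ² - 12 - 36 = 3025 - 48 ≡ 27; y = λ·(12 - 27) - 44 ≡ 16. → (27, 16)
9P: (27, 16) + (36, 7). λ = (7 - 16)/(36 - 27) ≡ 50/9 mod 59. 9⁻¹ ≡ 46 (mod 59), so λ ≡ 58.
  x = λ² - 27 - 36 = 3364 - 63 ≡ 56; y = λ·(27 - 56) - 16 ≡ 13. → (56, 13)
10P: (56, 13) + (36, 7). λ = (7 - 13)/(36 - 56) ≡ 53/39 mod 59. 39⁻¹ ≡ 56 (mod 59), so λ ≡ 18.
  x = λ² - 56 - 36 = 324 - 92 ≡ 55; y = λ·(56 - 55) - 13 ≡ 5. → (55, 5)
11P: (55, 5) + (36, 7). λ = (7 - 5)/(36 - 55) ≡ 2/40 mod 59. 40⁻¹ ≡ 31 (mod 59), so λ ≡ 3.
  x = λ² - 55 - 36 = 9 - 91 ≡ 36; y = λ·(55 - 36) - 5 ≡ 52. → (36, 52)
12P: (36, 52) + (36, 7): same x and y₁ ≡ -y₂, so the sum is ∞.
12P = ∞, so the order is 12.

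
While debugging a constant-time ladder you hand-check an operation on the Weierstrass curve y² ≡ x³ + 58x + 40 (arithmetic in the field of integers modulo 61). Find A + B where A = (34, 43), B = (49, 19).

(34, 43) + (49, 19). λ = (19 - 43)/(49 - 34) ≡ 37/15 mod 61. 15⁻¹ ≡ 57 (mod 61), so λ ≡ 35.
  x = λ² - 34 - 49 = 1225 - 83 ≡ 44; y = λ·(34 - 44) - 43 ≡ 34. → (44, 34)

(44, 34)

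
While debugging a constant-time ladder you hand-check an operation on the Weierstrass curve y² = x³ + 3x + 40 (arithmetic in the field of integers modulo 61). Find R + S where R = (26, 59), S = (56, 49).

(13, 18)

(26, 59) + (56, 49). λ = (49 - 59)/(56 - 26) ≡ 51/30 mod 61. 30⁻¹ ≡ 59 (mod 61), so λ ≡ 20.
  x = λ² - 26 - 56 = 400 - 82 ≡ 13; y = λ·(26 - 13) - 59 ≡ 18. → (13, 18)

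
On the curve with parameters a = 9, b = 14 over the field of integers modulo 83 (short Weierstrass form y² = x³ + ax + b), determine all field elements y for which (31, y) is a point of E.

x³ + 9x + 14 = 30084 ≡ 38 (mod 83).
Square roots of 38 mod 83: 11 and 72 (since 11² = 121 ≡ 38).

11, 72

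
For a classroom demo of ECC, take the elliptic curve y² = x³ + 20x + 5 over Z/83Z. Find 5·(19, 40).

(79, 44)

Write G = (19, 40).
Double-and-add on 5 = (101)₂. Start with G = (19, 40) for the leading 1-bit.
double: tangent at (19, 40): λ = (3·19² + 20)/(2·40) ≡ 24/80. 80⁻¹ ≡ 55 (mod 83) since 80·55 = 4400 ≡ 1, so λ ≡ 24·55 ≡ 75.
  x = λ² - 19 - 19 = 5625 - 38 ≡ 26; y = λ·(19 - 26) - 40 ≡ 16. → (26, 16)
double: tangent at (26, 16): λ = (3·26² + 20)/(2·16) ≡ 56/32. 32⁻¹ ≡ 13 (mod 83), so λ ≡ 56·13 ≡ 64.
  x = λ² - 26 - 26 = 4096 - 52 ≡ 60; y = λ·(26 - 60) - 16 ≡ 49. → (60, 49)
add G: (60, 49) + (19, 40). λ = (40 - 49)/(19 - 60) ≡ 74/42 mod 83. 42⁻¹ ≡ 2 (mod 83), so λ ≡ 65.
  x = λ² - 60 - 19 = 4225 - 79 ≡ 79; y = λ·(60 - 79) - 49 ≡ 44. → (79, 44)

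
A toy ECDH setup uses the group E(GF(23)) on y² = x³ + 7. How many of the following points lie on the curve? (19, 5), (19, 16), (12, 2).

0

(19, 5): 5² ≡ 2, rhs ≡ 12 → off.
(19, 16): 16² ≡ 3, rhs ≡ 12 → off.
(12, 2): 2² ≡ 4, rhs ≡ 10 → off.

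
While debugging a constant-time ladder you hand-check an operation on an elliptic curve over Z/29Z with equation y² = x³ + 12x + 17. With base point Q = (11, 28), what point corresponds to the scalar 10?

(7, 26)

Double-and-add on 10 = (1010)₂. Start with Q = (11, 28) for the leading 1-bit.
double: tangent at (11, 28): λ = (3·11² + 12)/(2·28) ≡ 27/27. 27⁻¹ ≡ 14 (mod 29), so λ ≡ 27·14 ≡ 1.
  x = λ² - 11 - 11 = 1 - 22 ≡ 8; y = λ·(11 - 8) - 28 ≡ 4. → (8, 4)
double: tangent at (8, 4): λ = (3·8² + 12)/(2·4) ≡ 1/8. 8⁻¹ ≡ 11 (mod 29), so λ ≡ 1·11 ≡ 11.
  x = λ² - 8 - 8 = 121 - 16 ≡ 18; y = λ·(8 - 18) - 4 ≡ 2. → (18, 2)
add Q: (18, 2) + (11, 28). λ = (28 - 2)/(11 - 18) ≡ 26/22 mod 29. 22⁻¹ ≡ 4 (mod 29), so λ ≡ 17.
  x = λ² - 18 - 11 = 289 - 29 ≡ 28; y = λ·(18 - 28) - 2 ≡ 2. → (28, 2)
double: tangent at (28, 2): λ = (3·28² + 12)/(2·2) ≡ 15/4. 4⁻¹ ≡ 22 (mod 29) since 4·22 = 88 ≡ 1, so λ ≡ 15·22 ≡ 11.
  x = λ² - 28 - 28 = 121 - 56 ≡ 7; y = λ·(28 - 7) - 2 ≡ 26. → (7, 26)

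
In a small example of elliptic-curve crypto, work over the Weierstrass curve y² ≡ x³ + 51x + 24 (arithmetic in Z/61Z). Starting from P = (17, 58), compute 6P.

(23, 35)

Repeated addition: build up to 6P.
2P: tangent at (17, 58): λ = (3·17² + 51)/(2·58) ≡ 3/55. 55⁻¹ ≡ 10 (mod 61), so λ ≡ 3·10 ≡ 30.
  x = λ² - 17 - 17 = 900 - 34 ≡ 12; y = λ·(17 - 12) - 58 ≡ 31. → (12, 31)
3P: (12, 31) + (17, 58). λ = (58 - 31)/(17 - 12) ≡ 27/5 mod 61. 5⁻¹ ≡ 49 (mod 61) since 5·49 = 245 ≡ 1, so λ ≡ 42.
  x = λ² - 12 - 17 = 1764 - 29 ≡ 27; y = λ·(12 - 27) - 31 ≡ 10. → (27, 10)
4P: (27, 10) + (17, 58). λ = (58 - 10)/(17 - 27) ≡ 48/51 mod 61. 51⁻¹ ≡ 6 (mod 61) since 51·6 = 306 ≡ 1, so λ ≡ 44.
  x = λ² - 27 - 17 = 1936 - 44 ≡ 1; y = λ·(27 - 1) - 10 ≡ 36. → (1, 36)
5P: (1, 36) + (17, 58). λ = (58 - 36)/(17 - 1) ≡ 22/16 mod 61. 16⁻¹ ≡ 42 (mod 61) since 16·42 = 672 ≡ 1, so λ ≡ 9.
  x = λ² - 1 - 17 = 81 - 18 ≡ 2; y = λ·(1 - 2) - 36 ≡ 16. → (2, 16)
6P: (2, 16) + (17, 58). λ = (58 - 16)/(17 - 2) ≡ 42/15 mod 61. 15⁻¹ ≡ 57 (mod 61) since 15·57 = 855 ≡ 1, so λ ≡ 15.
  x = λ² - 2 - 17 = 225 - 19 ≡ 23; y = λ·(2 - 23) - 16 ≡ 35. → (23, 35)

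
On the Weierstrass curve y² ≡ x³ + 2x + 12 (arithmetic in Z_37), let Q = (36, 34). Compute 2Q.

(14, 34)

tangent at (36, 34): λ = (3·36² + 2)/(2·34) ≡ 5/31. 31⁻¹ ≡ 6 (mod 37), so λ ≡ 5·6 ≡ 30.
  x = λ² - 36 - 36 = 900 - 72 ≡ 14; y = λ·(36 - 14) - 34 ≡ 34. → (14, 34)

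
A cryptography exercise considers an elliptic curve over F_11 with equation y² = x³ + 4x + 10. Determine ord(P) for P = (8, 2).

2P: tangent at (8, 2): λ = (3·8² + 4)/(2·2) ≡ 9/4. 4⁻¹ ≡ 3 (mod 11), so λ ≡ 9·3 ≡ 5.
  x = λ² - 8 - 8 = 25 - 16 ≡ 9; y = λ·(8 - 9) - 2 ≡ 4. → (9, 4)
3P: (9, 4) + (8, 2). λ = (2 - 4)/(8 - 9) ≡ 9/10 mod 11. 10⁻¹ ≡ 10 (mod 11) since 10·10 = 100 ≡ 1, so λ ≡ 2.
  x = λ² - 9 - 8 = 4 - 17 ≡ 9; y = λ·(9 - 9) - 4 ≡ 7. → (9, 7)
4P: (9, 7) + (8, 2). λ = (2 - 7)/(8 - 9) ≡ 6/10 mod 11. 10⁻¹ ≡ 10 (mod 11) since 10·10 = 100 ≡ 1, so λ ≡ 5.
  x = λ² - 9 - 8 = 25 - 17 ≡ 8; y = λ·(9 - 8) - 7 ≡ 9. → (8, 9)
5P: (8, 9) + (8, 2): same x and y₁ ≡ -y₂, so the sum is the point at infinity.
5P = the point at infinity, so the order is 5.

5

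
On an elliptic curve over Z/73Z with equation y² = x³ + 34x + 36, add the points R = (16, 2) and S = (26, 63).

(16, 2) + (26, 63). λ = (63 - 2)/(26 - 16) ≡ 61/10 mod 73. 10⁻¹ ≡ 22 (mod 73), so λ ≡ 28.
  x = λ² - 16 - 26 = 784 - 42 ≡ 12; y = λ·(16 - 12) - 2 ≡ 37. → (12, 37)

(12, 37)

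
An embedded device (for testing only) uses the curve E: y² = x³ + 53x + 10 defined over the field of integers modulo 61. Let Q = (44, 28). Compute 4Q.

Double-and-add on 4 = (100)₂. Start with Q = (44, 28) for the leading 1-bit.
double: tangent at (44, 28): λ = (3·44² + 53)/(2·28) ≡ 5/56. 56⁻¹ ≡ 12 (mod 61), so λ ≡ 5·12 ≡ 60.
  x = λ² - 44 - 44 = 3600 - 88 ≡ 35; y = λ·(44 - 35) - 28 ≡ 24. → (35, 24)
double: tangent at (35, 24): λ = (3·35² + 53)/(2·24) ≡ 7/48. 48⁻¹ ≡ 14 (mod 61) since 48·14 = 672 ≡ 1, so λ ≡ 7·14 ≡ 37.
  x = λ² - 35 - 35 = 1369 - 70 ≡ 18; y = λ·(35 - 18) - 24 ≡ 56. → (18, 56)

(18, 56)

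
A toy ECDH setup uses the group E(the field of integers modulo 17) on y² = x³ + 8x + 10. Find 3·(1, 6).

Write G = (1, 6).
Repeated addition: build up to 3G.
2G: tangent at (1, 6): λ = (3·1² + 8)/(2·6) ≡ 11/12. 12⁻¹ ≡ 10 (mod 17) since 12·10 = 120 ≡ 1, so λ ≡ 11·10 ≡ 8.
  x = λ² - 1 - 1 = 64 - 2 ≡ 11; y = λ·(1 - 11) - 6 ≡ 16. → (11, 16)
3G: (11, 16) + (1, 6). λ = (6 - 16)/(1 - 11) ≡ 7/7 mod 17. 7⁻¹ ≡ 5 (mod 17) since 7·5 = 35 ≡ 1, so λ ≡ 1.
  x = λ² - 11 - 1 = 1 - 12 ≡ 6; y = λ·(11 - 6) - 16 ≡ 6. → (6, 6)

(6, 6)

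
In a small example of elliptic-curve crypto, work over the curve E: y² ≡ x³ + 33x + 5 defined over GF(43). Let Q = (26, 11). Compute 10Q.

Repeated addition: build up to 10Q.
2Q: tangent at (26, 11): λ = (3·26² + 33)/(2·11) ≡ 40/22. 22⁻¹ ≡ 2 (mod 43) since 22·2 = 44 ≡ 1, so λ ≡ 40·2 ≡ 37.
  x = λ² - 26 - 26 = 1369 - 52 ≡ 27; y = λ·(26 - 27) - 11 ≡ 38. → (27, 38)
3Q: (27, 38) + (26, 11). λ = (11 - 38)/(26 - 27) ≡ 16/42 mod 43. 42⁻¹ ≡ 42 (mod 43), so λ ≡ 27.
  x = λ² - 27 - 26 = 729 - 53 ≡ 31; y = λ·(27 - 31) - 38 ≡ 26. → (31, 26)
4Q: (31, 26) + (26, 11). λ = (11 - 26)/(26 - 31) ≡ 28/38 mod 43. 38⁻¹ ≡ 17 (mod 43), so λ ≡ 3.
  x = λ² - 31 - 26 = 9 - 57 ≡ 38; y = λ·(31 - 38) - 26 ≡ 39. → (38, 39)
5Q: (38, 39) + (26, 11). λ = (11 - 39)/(26 - 38) ≡ 15/31 mod 43. 31⁻¹ ≡ 25 (mod 43), so λ ≡ 31.
  x = λ² - 38 - 26 = 961 - 64 ≡ 37; y = λ·(38 - 37) - 39 ≡ 35. → (37, 35)
6Q: (37, 35) + (26, 11). λ = (11 - 35)/(26 - 37) ≡ 19/32 mod 43. 32⁻¹ ≡ 39 (mod 43), so λ ≡ 10.
  x = λ² - 37 - 26 = 100 - 63 ≡ 37; y = λ·(37 - 37) - 35 ≡ 8. → (37, 8)
7Q: (37, 8) + (26, 11). λ = (11 - 8)/(26 - 37) ≡ 3/32 mod 43. 32⁻¹ ≡ 39 (mod 43), so λ ≡ 31.
  x = λ² - 37 - 26 = 961 - 63 ≡ 38; y = λ·(37 - 38) - 8 ≡ 4. → (38, 4)
8Q: (38, 4) + (26, 11). λ = (11 - 4)/(26 - 38) ≡ 7/31 mod 43. 31⁻¹ ≡ 25 (mod 43), so λ ≡ 3.
  x = λ² - 38 - 26 = 9 - 64 ≡ 31; y = λ·(38 - 31) - 4 ≡ 17. → (31, 17)
9Q: (31, 17) + (26, 11). λ = (11 - 17)/(26 - 31) ≡ 37/38 mod 43. 38⁻¹ ≡ 17 (mod 43), so λ ≡ 27.
  x = λ² - 31 - 26 = 729 - 57 ≡ 27; y = λ·(31 - 27) - 17 ≡ 5. → (27, 5)
10Q: (27, 5) + (26, 11). λ = (11 - 5)/(26 - 27) ≡ 6/42 mod 43. 42⁻¹ ≡ 42 (mod 43) since 42·42 = 1764 ≡ 1, so λ ≡ 37.
  x = λ² - 27 - 26 = 1369 - 53 ≡ 26; y = λ·(27 - 26) - 5 ≡ 32. → (26, 32)

(26, 32)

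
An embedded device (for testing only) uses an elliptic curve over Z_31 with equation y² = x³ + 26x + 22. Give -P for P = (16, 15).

(16, 16)

-(16, 15) = (16, -15 mod 31) = (16, 16).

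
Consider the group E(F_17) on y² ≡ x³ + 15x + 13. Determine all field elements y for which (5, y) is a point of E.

3, 14

x³ + 15x + 13 = 213 ≡ 9 (mod 17).
Square roots of 9 mod 17: 3 and 14 (since 3² = 9 ≡ 9).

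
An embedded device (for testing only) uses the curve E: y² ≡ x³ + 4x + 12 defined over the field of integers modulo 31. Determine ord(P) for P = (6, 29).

2P: tangent at (6, 29): λ = (3·6² + 4)/(2·29) ≡ 19/27. 27⁻¹ ≡ 23 (mod 31), so λ ≡ 19·23 ≡ 3.
  x = λ² - 6 - 6 = 9 - 12 ≡ 28; y = λ·(6 - 28) - 29 ≡ 29. → (28, 29)
3P: (28, 29) + (6, 29). λ = (29 - 29)/(6 - 28) ≡ 0/9 mod 31. 9⁻¹ ≡ 7 (mod 31) since 9·7 = 63 ≡ 1, so λ ≡ 0.
  x = λ² - 28 - 6 = 0 - 34 ≡ 28; y = λ·(28 - 28) - 29 ≡ 2. → (28, 2)
4P: (28, 2) + (6, 29). λ = (29 - 2)/(6 - 28) ≡ 27/9 mod 31. 9⁻¹ ≡ 7 (mod 31), so λ ≡ 3.
  x = λ² - 28 - 6 = 9 - 34 ≡ 6; y = λ·(28 - 6) - 2 ≡ 2. → (6, 2)
5P: (6, 2) + (6, 29): same x and y₁ ≡ -y₂, so the sum is ∞.
5P = ∞, so the order is 5.

5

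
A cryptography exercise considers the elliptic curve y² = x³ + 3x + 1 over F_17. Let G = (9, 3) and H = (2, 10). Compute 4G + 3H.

First 4G:
Repeated addition: build up to 4G.
2G: tangent at (9, 3): λ = (3·9² + 3)/(2·3) ≡ 8/6. 6⁻¹ ≡ 3 (mod 17), so λ ≡ 8·3 ≡ 7.
  x = λ² - 9 - 9 = 49 - 18 ≡ 14; y = λ·(9 - 14) - 3 ≡ 13. → (14, 13)
3G: (14, 13) + (9, 3). λ = (3 - 13)/(9 - 14) ≡ 7/12 mod 17. 12⁻¹ ≡ 10 (mod 17), so λ ≡ 2.
  x = λ² - 14 - 9 = 4 - 23 ≡ 15; y = λ·(14 - 15) - 13 ≡ 2. → (15, 2)
4G: (15, 2) + (9, 3). λ = (3 - 2)/(9 - 15) ≡ 1/11 mod 17. 11⁻¹ ≡ 14 (mod 17), so λ ≡ 14.
  x = λ² - 15 - 9 = 196 - 24 ≡ 2; y = λ·(15 - 2) - 2 ≡ 10. → (2, 10)
4G = (2, 10).
Next 3H:
Repeated addition: build up to 3H.
2H: tangent at (2, 10): λ = (3·2² + 3)/(2·10) ≡ 15/3. 3⁻¹ ≡ 6 (mod 17) since 3·6 = 18 ≡ 1, so λ ≡ 15·6 ≡ 5.
  x = λ² - 2 - 2 = 25 - 4 ≡ 4; y = λ·(2 - 4) - 10 ≡ 14. → (4, 14)
3H: (4, 14) + (2, 10). λ = (10 - 14)/(2 - 4) ≡ 13/15 mod 17. 15⁻¹ ≡ 8 (mod 17) since 15·8 = 120 ≡ 1, so λ ≡ 2.
  x = λ² - 4 - 2 = 4 - 6 ≡ 15; y = λ·(4 - 15) - 14 ≡ 15. → (15, 15)
3H = (15, 15).
Finally 4G + 3H:
(2, 10) + (15, 15). λ = (15 - 10)/(15 - 2) ≡ 5/13 mod 17. 13⁻¹ ≡ 4 (mod 17), so λ ≡ 3.
  x = λ² - 2 - 15 = 9 - 17 ≡ 9; y = λ·(2 - 9) - 10 ≡ 3. → (9, 3)

(9, 3)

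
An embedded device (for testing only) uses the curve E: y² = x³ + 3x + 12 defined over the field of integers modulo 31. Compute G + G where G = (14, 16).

(7, 29)

tangent at (14, 16): λ = (3·14² + 3)/(2·16) ≡ 2/1. 1⁻¹ ≡ 1 (mod 31), so λ ≡ 2·1 ≡ 2.
  x = λ² - 14 - 14 = 4 - 28 ≡ 7; y = λ·(14 - 7) - 16 ≡ 29. → (7, 29)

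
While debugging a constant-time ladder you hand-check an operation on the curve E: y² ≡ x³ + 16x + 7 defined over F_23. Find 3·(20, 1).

(16, 14)

Write P = (20, 1).
Repeated addition: build up to 3P.
2P: tangent at (20, 1): λ = (3·20² + 16)/(2·1) ≡ 20/2. 2⁻¹ ≡ 12 (mod 23), so λ ≡ 20·12 ≡ 10.
  x = λ² - 20 - 20 = 100 - 40 ≡ 14; y = λ·(20 - 14) - 1 ≡ 13. → (14, 13)
3P: (14, 13) + (20, 1). λ = (1 - 13)/(20 - 14) ≡ 11/6 mod 23. 6⁻¹ ≡ 4 (mod 23) since 6·4 = 24 ≡ 1, so λ ≡ 21.
  x = λ² - 14 - 20 = 441 - 34 ≡ 16; y = λ·(14 - 16) - 13 ≡ 14. → (16, 14)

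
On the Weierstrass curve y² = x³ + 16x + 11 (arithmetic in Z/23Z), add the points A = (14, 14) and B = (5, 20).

(14, 14) + (5, 20). λ = (20 - 14)/(5 - 14) ≡ 6/14 mod 23. 14⁻¹ ≡ 5 (mod 23), so λ ≡ 7.
  x = λ² - 14 - 5 = 49 - 19 ≡ 7; y = λ·(14 - 7) - 14 ≡ 12. → (7, 12)

(7, 12)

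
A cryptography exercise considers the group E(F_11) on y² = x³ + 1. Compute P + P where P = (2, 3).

tangent at (2, 3): λ = (3·2² + 0)/(2·3) ≡ 1/6. 6⁻¹ ≡ 2 (mod 11) since 6·2 = 12 ≡ 1, so λ ≡ 1·2 ≡ 2.
  x = λ² - 2 - 2 = 4 - 4 ≡ 0; y = λ·(2 - 0) - 3 ≡ 1. → (0, 1)

(0, 1)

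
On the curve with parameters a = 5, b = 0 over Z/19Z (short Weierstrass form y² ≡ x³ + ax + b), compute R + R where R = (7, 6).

tangent at (7, 6): λ = (3·7² + 5)/(2·6) ≡ 0/12. 12⁻¹ ≡ 8 (mod 19) since 12·8 = 96 ≡ 1, so λ ≡ 0·8 ≡ 0.
  x = λ² - 7 - 7 = 0 - 14 ≡ 5; y = λ·(7 - 5) - 6 ≡ 13. → (5, 13)

(5, 13)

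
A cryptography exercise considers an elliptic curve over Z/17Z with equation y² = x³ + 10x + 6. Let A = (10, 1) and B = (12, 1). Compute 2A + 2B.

(10, 1)

First 2A:
Repeated addition: build up to 2A.
2A: tangent at (10, 1): λ = (3·10² + 10)/(2·1) ≡ 4/2. 2⁻¹ ≡ 9 (mod 17), so λ ≡ 4·9 ≡ 2.
  x = λ² - 10 - 10 = 4 - 20 ≡ 1; y = λ·(10 - 1) - 1 ≡ 0. → (1, 0)
2A = (1, 0).
Next 2B:
Repeated addition: build up to 2B.
2B: tangent at (12, 1): λ = (3·12² + 10)/(2·1) ≡ 0/2. 2⁻¹ ≡ 9 (mod 17) since 2·9 = 18 ≡ 1, so λ ≡ 0·9 ≡ 0.
  x = λ² - 12 - 12 = 0 - 24 ≡ 10; y = λ·(12 - 10) - 1 ≡ 16. → (10, 16)
2B = (10, 16).
Finally 2A + 2B:
(1, 0) + (10, 16). λ = (16 - 0)/(10 - 1) ≡ 16/9 mod 17. 9⁻¹ ≡ 2 (mod 17), so λ ≡ 15.
  x = λ² - 1 - 10 = 225 - 11 ≡ 10; y = λ·(1 - 10) - 0 ≡ 1. → (10, 1)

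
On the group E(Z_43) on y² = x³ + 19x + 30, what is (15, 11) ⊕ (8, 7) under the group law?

(15, 11) + (8, 7). λ = (7 - 11)/(8 - 15) ≡ 39/36 mod 43. 36⁻¹ ≡ 6 (mod 43) since 36·6 = 216 ≡ 1, so λ ≡ 19.
  x = λ² - 15 - 8 = 361 - 23 ≡ 37; y = λ·(15 - 37) - 11 ≡ 1. → (37, 1)

(37, 1)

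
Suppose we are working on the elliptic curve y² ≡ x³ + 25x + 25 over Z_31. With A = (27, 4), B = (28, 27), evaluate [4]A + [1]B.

First 4A:
Double-and-add on 4 = (100)₂. Start with A = (27, 4) for the leading 1-bit.
double: tangent at (27, 4): λ = (3·27² + 25)/(2·4) ≡ 11/8. 8⁻¹ ≡ 4 (mod 31), so λ ≡ 11·4 ≡ 13.
  x = λ² - 27 - 27 = 169 - 54 ≡ 22; y = λ·(27 - 22) - 4 ≡ 30. → (22, 30)
double: tangent at (22, 30): λ = (3·22² + 25)/(2·30) ≡ 20/29. 29⁻¹ ≡ 15 (mod 31) since 29·15 = 435 ≡ 1, so λ ≡ 20·15 ≡ 21.
  x = λ² - 22 - 22 = 441 - 44 ≡ 25; y = λ·(22 - 25) - 30 ≡ 0. → (25, 0)
4A = (25, 0).
Finally 4A + B:
(25, 0) + (28, 27). λ = (27 - 0)/(28 - 25) ≡ 27/3 mod 31. 3⁻¹ ≡ 21 (mod 31), so λ ≡ 9.
  x = λ² - 25 - 28 = 81 - 53 ≡ 28; y = λ·(25 - 28) - 0 ≡ 4. → (28, 4)

(28, 4)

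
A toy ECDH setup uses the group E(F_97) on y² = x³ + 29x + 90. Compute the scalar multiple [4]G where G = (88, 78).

(43, 72)

Repeated addition: build up to 4G.
2G: tangent at (88, 78): λ = (3·88² + 29)/(2·78) ≡ 78/59. 59⁻¹ ≡ 74 (mod 97), so λ ≡ 78·74 ≡ 49.
  x = λ² - 88 - 88 = 2401 - 176 ≡ 91; y = λ·(88 - 91) - 78 ≡ 66. → (91, 66)
3G: (91, 66) + (88, 78). λ = (78 - 66)/(88 - 91) ≡ 12/94 mod 97. 94⁻¹ ≡ 32 (mod 97), so λ ≡ 93.
  x = λ² - 91 - 88 = 8649 - 179 ≡ 31; y = λ·(91 - 31) - 66 ≡ 82. → (31, 82)
4G: (31, 82) + (88, 78). λ = (78 - 82)/(88 - 31) ≡ 93/57 mod 97. 57⁻¹ ≡ 80 (mod 97), so λ ≡ 68.
  x = λ² - 31 - 88 = 4624 - 119 ≡ 43; y = λ·(31 - 43) - 82 ≡ 72. → (43, 72)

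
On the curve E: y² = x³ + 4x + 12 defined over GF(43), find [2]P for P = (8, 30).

(22, 16)

tangent at (8, 30): λ = (3·8² + 4)/(2·30) ≡ 24/17. 17⁻¹ ≡ 38 (mod 43) since 17·38 = 646 ≡ 1, so λ ≡ 24·38 ≡ 9.
  x = λ² - 8 - 8 = 81 - 16 ≡ 22; y = λ·(8 - 22) - 30 ≡ 16. → (22, 16)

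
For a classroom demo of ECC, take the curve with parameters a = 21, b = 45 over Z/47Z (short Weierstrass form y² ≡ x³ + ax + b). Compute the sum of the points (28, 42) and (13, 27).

(28, 42) + (13, 27). λ = (27 - 42)/(13 - 28) ≡ 32/32 mod 47. 32⁻¹ ≡ 25 (mod 47) since 32·25 = 800 ≡ 1, so λ ≡ 1.
  x = λ² - 28 - 13 = 1 - 41 ≡ 7; y = λ·(28 - 7) - 42 ≡ 26. → (7, 26)

(7, 26)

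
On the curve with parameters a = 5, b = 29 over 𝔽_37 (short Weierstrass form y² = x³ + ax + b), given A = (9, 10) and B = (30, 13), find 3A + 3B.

(11, 3)

First 3A:
Repeated addition: build up to 3A.
2A: tangent at (9, 10): λ = (3·9² + 5)/(2·10) ≡ 26/20. 20⁻¹ ≡ 13 (mod 37), so λ ≡ 26·13 ≡ 5.
  x = λ² - 9 - 9 = 25 - 18 ≡ 7; y = λ·(9 - 7) - 10 ≡ 0. → (7, 0)
3A: (7, 0) + (9, 10). λ = (10 - 0)/(9 - 7) ≡ 10/2 mod 37. 2⁻¹ ≡ 19 (mod 37), so λ ≡ 5.
  x = λ² - 7 - 9 = 25 - 16 ≡ 9; y = λ·(7 - 9) - 0 ≡ 27. → (9, 27)
3A = (9, 27).
Next 3B:
Repeated addition: build up to 3B.
2B: tangent at (30, 13): λ = (3·30² + 5)/(2·13) ≡ 4/26. 26⁻¹ ≡ 10 (mod 37) since 26·10 = 260 ≡ 1, so λ ≡ 4·10 ≡ 3.
  x = λ² - 30 - 30 = 9 - 60 ≡ 23; y = λ·(30 - 23) - 13 ≡ 8. → (23, 8)
3B: (23, 8) + (30, 13). λ = (13 - 8)/(30 - 23) ≡ 5/7 mod 37. 7⁻¹ ≡ 16 (mod 37), so λ ≡ 6.
  x = λ² - 23 - 30 = 36 - 53 ≡ 20; y = λ·(23 - 20) - 8 ≡ 10. → (20, 10)
3B = (20, 10).
Finally 3A + 3B:
(9, 27) + (20, 10). λ = (10 - 27)/(20 - 9) ≡ 20/11 mod 37. 11⁻¹ ≡ 27 (mod 37), so λ ≡ 22.
  x = λ² - 9 - 20 = 484 - 29 ≡ 11; y = λ·(9 - 11) - 27 ≡ 3. → (11, 3)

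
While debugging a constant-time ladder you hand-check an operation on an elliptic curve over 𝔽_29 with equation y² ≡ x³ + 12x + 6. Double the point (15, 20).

tangent at (15, 20): λ = (3·15² + 12)/(2·20) ≡ 20/11. 11⁻¹ ≡ 8 (mod 29), so λ ≡ 20·8 ≡ 15.
  x = λ² - 15 - 15 = 225 - 30 ≡ 21; y = λ·(15 - 21) - 20 ≡ 6. → (21, 6)

(21, 6)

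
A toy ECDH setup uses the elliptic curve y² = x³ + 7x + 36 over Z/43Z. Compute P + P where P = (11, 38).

(14, 30)

tangent at (11, 38): λ = (3·11² + 7)/(2·38) ≡ 26/33. 33⁻¹ ≡ 30 (mod 43) since 33·30 = 990 ≡ 1, so λ ≡ 26·30 ≡ 6.
  x = λ² - 11 - 11 = 36 - 22 ≡ 14; y = λ·(11 - 14) - 38 ≡ 30. → (14, 30)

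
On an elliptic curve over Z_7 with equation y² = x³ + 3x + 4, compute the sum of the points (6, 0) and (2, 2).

(1, 1)

(6, 0) + (2, 2). λ = (2 - 0)/(2 - 6) ≡ 2/3 mod 7. 3⁻¹ ≡ 5 (mod 7), so λ ≡ 3.
  x = λ² - 6 - 2 = 9 - 8 ≡ 1; y = λ·(6 - 1) - 0 ≡ 1. → (1, 1)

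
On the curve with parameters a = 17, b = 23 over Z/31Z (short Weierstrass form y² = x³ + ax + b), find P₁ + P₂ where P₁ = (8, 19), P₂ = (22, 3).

(8, 12)

(8, 19) + (22, 3). λ = (3 - 19)/(22 - 8) ≡ 15/14 mod 31. 14⁻¹ ≡ 20 (mod 31) since 14·20 = 280 ≡ 1, so λ ≡ 21.
  x = λ² - 8 - 22 = 441 - 30 ≡ 8; y = λ·(8 - 8) - 19 ≡ 12. → (8, 12)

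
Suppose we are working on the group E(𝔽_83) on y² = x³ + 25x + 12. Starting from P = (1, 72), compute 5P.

(0, 57)

Double-and-add on 5 = (101)₂. Start with P = (1, 72) for the leading 1-bit.
double: tangent at (1, 72): λ = (3·1² + 25)/(2·72) ≡ 28/61. 61⁻¹ ≡ 49 (mod 83) since 61·49 = 2989 ≡ 1, so λ ≡ 28·49 ≡ 44.
  x = λ² - 1 - 1 = 1936 - 2 ≡ 25; y = λ·(1 - 25) - 72 ≡ 34. → (25, 34)
double: tangent at (25, 34): λ = (3·25² + 25)/(2·34) ≡ 74/68. 68⁻¹ ≡ 11 (mod 83) since 68·11 = 748 ≡ 1, so λ ≡ 74·11 ≡ 67.
  x = λ² - 25 - 25 = 4489 - 50 ≡ 40; y = λ·(25 - 40) - 34 ≡ 40. → (40, 40)
add P: (40, 40) + (1, 72). λ = (72 - 40)/(1 - 40) ≡ 32/44 mod 83. 44⁻¹ ≡ 17 (mod 83) since 44·17 = 748 ≡ 1, so λ ≡ 46.
  x = λ² - 40 - 1 = 2116 - 41 ≡ 0; y = λ·(40 - 0) - 40 ≡ 57. → (0, 57)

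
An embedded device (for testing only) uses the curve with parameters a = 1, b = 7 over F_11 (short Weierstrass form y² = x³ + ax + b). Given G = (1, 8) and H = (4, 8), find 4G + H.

First 4G:
Repeated addition: build up to 4G.
2G: tangent at (1, 8): λ = (3·1² + 1)/(2·8) ≡ 4/5. 5⁻¹ ≡ 9 (mod 11) since 5·9 = 45 ≡ 1, so λ ≡ 4·9 ≡ 3.
  x = λ² - 1 - 1 = 9 - 2 ≡ 7; y = λ·(1 - 7) - 8 ≡ 7. → (7, 7)
3G: (7, 7) + (1, 8). λ = (8 - 7)/(1 - 7) ≡ 1/5 mod 11. 5⁻¹ ≡ 9 (mod 11), so λ ≡ 9.
  x = λ² - 7 - 1 = 81 - 8 ≡ 7; y = λ·(7 - 7) - 7 ≡ 4. → (7, 4)
4G: (7, 4) + (1, 8). λ = (8 - 4)/(1 - 7) ≡ 4/5 mod 11. 5⁻¹ ≡ 9 (mod 11), so λ ≡ 3.
  x = λ² - 7 - 1 = 9 - 8 ≡ 1; y = λ·(7 - 1) - 4 ≡ 3. → (1, 3)
4G = (1, 3).
Finally 4G + H:
(1, 3) + (4, 8). λ = (8 - 3)/(4 - 1) ≡ 5/3 mod 11. 3⁻¹ ≡ 4 (mod 11), so λ ≡ 9.
  x = λ² - 1 - 4 = 81 - 5 ≡ 10; y = λ·(1 - 10) - 3 ≡ 4. → (10, 4)

(10, 4)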